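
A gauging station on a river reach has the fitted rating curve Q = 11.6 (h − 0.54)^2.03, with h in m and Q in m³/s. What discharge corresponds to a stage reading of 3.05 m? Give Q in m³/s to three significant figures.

75.1 m³/s

Q = 11.6 × (3.05 − 0.54)^2.03 = 11.6 × 2.51^2.03 = 75.13 m³/s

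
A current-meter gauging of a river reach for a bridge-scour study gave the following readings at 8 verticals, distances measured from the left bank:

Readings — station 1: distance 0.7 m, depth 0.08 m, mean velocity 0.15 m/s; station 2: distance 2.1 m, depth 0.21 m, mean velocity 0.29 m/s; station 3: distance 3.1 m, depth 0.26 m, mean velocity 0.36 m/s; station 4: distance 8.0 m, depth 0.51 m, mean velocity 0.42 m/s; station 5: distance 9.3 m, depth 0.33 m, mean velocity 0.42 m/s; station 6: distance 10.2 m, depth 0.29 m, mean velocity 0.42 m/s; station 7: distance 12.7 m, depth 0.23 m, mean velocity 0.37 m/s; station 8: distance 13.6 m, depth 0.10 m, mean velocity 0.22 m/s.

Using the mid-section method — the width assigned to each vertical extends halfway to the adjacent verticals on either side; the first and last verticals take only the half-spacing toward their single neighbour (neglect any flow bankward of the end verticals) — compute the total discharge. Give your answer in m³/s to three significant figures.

1.54 m³/s

w_1 = (2.1 − 0.7)/2 = 0.7 m; q_1 = 0.15 × 0.08 × 0.7 = 0.008400 m³/s
w_2 = (3.1 − 0.7)/2 = 1.2 m; q_2 = 0.29 × 0.21 × 1.2 = 0.07308 m³/s
w_3 = (8.0 − 2.1)/2 = 2.95 m; q_3 = 0.36 × 0.26 × 2.95 = 0.2761 m³/s
w_4 = (9.3 − 3.1)/2 = 3.1 m; q_4 = 0.42 × 0.51 × 3.1 = 0.6640 m³/s
w_5 = (10.2 − 8.0)/2 = 1.1 m; q_5 = 0.42 × 0.33 × 1.1 = 0.1525 m³/s
w_6 = (12.7 − 9.3)/2 = 1.7 m; q_6 = 0.42 × 0.29 × 1.7 = 0.2071 m³/s
w_7 = (13.6 − 10.2)/2 = 1.7 m; q_7 = 0.37 × 0.23 × 1.7 = 0.1447 m³/s
w_8 = (13.6 − 12.7)/2 = 0.45 m; q_8 = 0.22 × 0.10 × 0.45 = 0.009900 m³/s
Q = Σ qᵢ = 1.536 m³/s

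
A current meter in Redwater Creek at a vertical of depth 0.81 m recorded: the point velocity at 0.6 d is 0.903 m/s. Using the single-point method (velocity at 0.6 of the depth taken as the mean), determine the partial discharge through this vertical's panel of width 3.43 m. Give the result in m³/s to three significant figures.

2.51 m³/s

v̄ = v₀.₆ = 0.903 m/s
q = v̄ × d × w = 0.9030 × 0.81 × 3.43 = 2.509 m³/s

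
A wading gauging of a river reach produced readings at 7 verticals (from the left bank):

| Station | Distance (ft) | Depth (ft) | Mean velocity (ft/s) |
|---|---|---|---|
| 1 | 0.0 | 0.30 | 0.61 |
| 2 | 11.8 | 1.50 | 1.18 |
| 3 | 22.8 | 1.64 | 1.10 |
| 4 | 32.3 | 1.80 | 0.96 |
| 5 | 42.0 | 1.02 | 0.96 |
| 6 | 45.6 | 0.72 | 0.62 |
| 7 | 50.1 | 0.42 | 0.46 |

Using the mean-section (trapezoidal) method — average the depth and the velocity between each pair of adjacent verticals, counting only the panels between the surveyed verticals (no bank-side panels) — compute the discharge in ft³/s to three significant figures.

Panel 1-2: Δb = 11.8 ft, d̄ = (0.30+1.50)/2 = 0.9, v̄ = (0.61+1.18)/2 = 0.895 → q = 11.8×0.9×0.895 = 9.505 ft³/s
Panel 2-3: Δb = 11 ft, d̄ = (1.50+1.64)/2 = 1.57, v̄ = (1.18+1.10)/2 = 1.14 → q = 11×1.57×1.14 = 19.69 ft³/s
Panel 3-4: Δb = 9.5 ft, d̄ = (1.64+1.80)/2 = 1.72, v̄ = (1.10+0.96)/2 = 1.03 → q = 9.5×1.72×1.03 = 16.83 ft³/s
Panel 4-5: Δb = 9.7 ft, d̄ = (1.80+1.02)/2 = 1.41, v̄ = (0.96+0.96)/2 = 0.96 → q = 9.7×1.41×0.96 = 13.13 ft³/s
Panel 5-6: Δb = 3.6 ft, d̄ = (1.02+0.72)/2 = 0.87, v̄ = (0.96+0.62)/2 = 0.79 → q = 3.6×0.87×0.79 = 2.474 ft³/s
Panel 6-7: Δb = 4.5 ft, d̄ = (0.72+0.42)/2 = 0.57, v̄ = (0.62+0.46)/2 = 0.54 → q = 4.5×0.57×0.54 = 1.385 ft³/s
Q = Σ q = 63.01 ft³/s

63.0 ft³/s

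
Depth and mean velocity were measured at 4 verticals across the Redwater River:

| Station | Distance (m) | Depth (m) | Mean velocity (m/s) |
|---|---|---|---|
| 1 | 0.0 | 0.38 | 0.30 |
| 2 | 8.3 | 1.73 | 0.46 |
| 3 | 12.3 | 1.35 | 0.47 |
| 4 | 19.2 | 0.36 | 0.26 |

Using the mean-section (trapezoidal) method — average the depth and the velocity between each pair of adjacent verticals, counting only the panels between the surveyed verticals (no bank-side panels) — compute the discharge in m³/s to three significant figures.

Panel 1-2: Δb = 8.3 m, d̄ = (0.38+1.73)/2 = 1.055, v̄ = (0.30+0.46)/2 = 0.38 → q = 8.3×1.055×0.38 = 3.327 m³/s
Panel 2-3: Δb = 4 m, d̄ = (1.73+1.35)/2 = 1.54, v̄ = (0.46+0.47)/2 = 0.465 → q = 4×1.54×0.465 = 2.864 m³/s
Panel 3-4: Δb = 6.9 m, d̄ = (1.35+0.36)/2 = 0.855, v̄ = (0.47+0.26)/2 = 0.365 → q = 6.9×0.855×0.365 = 2.153 m³/s
Q = Σ q = 8.345 m³/s

8.35 m³/s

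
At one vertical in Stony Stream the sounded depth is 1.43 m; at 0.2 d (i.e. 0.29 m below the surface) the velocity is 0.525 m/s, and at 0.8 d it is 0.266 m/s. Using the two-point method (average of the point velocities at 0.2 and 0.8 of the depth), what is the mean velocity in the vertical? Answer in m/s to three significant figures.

0.396 m/s

v̄ = (0.525 + 0.266) / 2 = 0.3955 m/s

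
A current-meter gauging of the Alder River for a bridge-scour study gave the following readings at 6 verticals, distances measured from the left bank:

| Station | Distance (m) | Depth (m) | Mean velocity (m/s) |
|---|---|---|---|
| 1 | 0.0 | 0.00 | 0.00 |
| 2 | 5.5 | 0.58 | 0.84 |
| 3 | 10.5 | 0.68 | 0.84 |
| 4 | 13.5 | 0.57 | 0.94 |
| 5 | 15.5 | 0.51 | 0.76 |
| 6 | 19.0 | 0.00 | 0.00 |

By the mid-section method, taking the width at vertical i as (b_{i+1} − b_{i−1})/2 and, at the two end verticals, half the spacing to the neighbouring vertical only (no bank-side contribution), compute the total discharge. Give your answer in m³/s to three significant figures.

7.25 m³/s

w_2 = (10.5 − 0.0)/2 = 5.25 m; q_2 = 0.84 × 0.58 × 5.25 = 2.558 m³/s
w_3 = (13.5 − 5.5)/2 = 4 m; q_3 = 0.84 × 0.68 × 4 = 2.285 m³/s
w_4 = (15.5 − 10.5)/2 = 2.5 m; q_4 = 0.94 × 0.57 × 2.5 = 1.340 m³/s
w_5 = (19.0 − 13.5)/2 = 2.75 m; q_5 = 0.76 × 0.51 × 2.75 = 1.066 m³/s
Stations 1, 6 contribute zero (depth or velocity is 0).
Q = Σ qᵢ = 7.248 m³/s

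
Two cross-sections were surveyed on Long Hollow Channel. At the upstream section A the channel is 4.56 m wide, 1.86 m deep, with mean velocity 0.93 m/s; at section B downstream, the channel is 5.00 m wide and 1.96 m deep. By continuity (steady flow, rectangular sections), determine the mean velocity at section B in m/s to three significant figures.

0.805 m/s

Q = A₁V₁ = (4.56×1.86) × 0.93 = 7.888 m³/s
A₂ = 5.00 × 1.96 = 9.800 m²
V₂ = Q/A₂ = 7.888/9.800 = 0.8049 m/s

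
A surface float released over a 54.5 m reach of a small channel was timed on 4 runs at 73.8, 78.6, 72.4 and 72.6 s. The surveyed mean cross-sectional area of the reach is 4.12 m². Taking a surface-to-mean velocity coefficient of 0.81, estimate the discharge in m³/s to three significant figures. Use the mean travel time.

2.45 m³/s

t̄ = (73.8 + 78.6 + 72.4 + 72.6) / 4 = 74.35 s
v_surface = L / t̄ = 54.5 / 74.35 = 0.7330 m/s
v_mean = 0.81 × 0.7330 = 0.5937 m/s
Q = A × v_mean = 4.12 × 0.5937 = 2.446 m³/s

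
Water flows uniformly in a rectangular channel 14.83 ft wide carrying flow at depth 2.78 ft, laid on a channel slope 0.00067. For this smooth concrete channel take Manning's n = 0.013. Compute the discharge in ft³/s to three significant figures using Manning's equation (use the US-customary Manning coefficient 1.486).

195 ft³/s

A = b·y = 14.83 × 2.78 = 41.23 ft²
P = b + 2y = 14.83 + 2×2.78 = 20.39 ft
R = A/P = 41.23/20.39 = 2.022 ft
Q = (1.486/n)·A·R^(2/3)·S^(1/2) = (1.486/0.013) × 41.23 × 2.022^(2/3) × 0.00067^(1/2) = 195.0 ft³/s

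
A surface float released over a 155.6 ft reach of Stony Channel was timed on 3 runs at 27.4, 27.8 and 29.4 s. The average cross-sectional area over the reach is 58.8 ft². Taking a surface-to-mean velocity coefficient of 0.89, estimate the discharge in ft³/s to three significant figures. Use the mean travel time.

289 ft³/s

t̄ = (27.4 + 27.8 + 29.4) / 3 = 28.2 s
v_surface = L / t̄ = 155.6 / 28.2 = 5.518 ft/s
v_mean = 0.89 × 5.518 = 4.911 ft/s
Q = A × v_mean = 58.8 × 4.911 = 288.8 ft³/s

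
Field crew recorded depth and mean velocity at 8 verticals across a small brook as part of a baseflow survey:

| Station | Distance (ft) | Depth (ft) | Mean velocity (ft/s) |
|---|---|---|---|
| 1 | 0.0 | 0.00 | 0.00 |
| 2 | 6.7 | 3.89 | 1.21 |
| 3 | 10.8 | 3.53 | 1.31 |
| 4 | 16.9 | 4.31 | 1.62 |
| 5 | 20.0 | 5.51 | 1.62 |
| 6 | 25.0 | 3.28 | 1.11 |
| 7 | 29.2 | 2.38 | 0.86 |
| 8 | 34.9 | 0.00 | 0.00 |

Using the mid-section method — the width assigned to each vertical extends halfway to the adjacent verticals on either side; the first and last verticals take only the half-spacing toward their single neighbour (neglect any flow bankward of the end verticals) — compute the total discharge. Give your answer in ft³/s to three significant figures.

w_2 = (10.8 − 0.0)/2 = 5.4 ft; q_2 = 1.21 × 3.89 × 5.4 = 25.42 ft³/s
w_3 = (16.9 − 6.7)/2 = 5.1 ft; q_3 = 1.31 × 3.53 × 5.1 = 23.58 ft³/s
w_4 = (20.0 − 10.8)/2 = 4.6 ft; q_4 = 1.62 × 4.31 × 4.6 = 32.12 ft³/s
w_5 = (25.0 − 16.9)/2 = 4.05 ft; q_5 = 1.62 × 5.51 × 4.05 = 36.15 ft³/s
w_6 = (29.2 − 20.0)/2 = 4.6 ft; q_6 = 1.11 × 3.28 × 4.6 = 16.75 ft³/s
w_7 = (34.9 − 25.0)/2 = 4.95 ft; q_7 = 0.86 × 2.38 × 4.95 = 10.13 ft³/s
Stations 1, 8 contribute zero (depth or velocity is 0).
Q = Σ qᵢ = 144.1 ft³/s

144 ft³/s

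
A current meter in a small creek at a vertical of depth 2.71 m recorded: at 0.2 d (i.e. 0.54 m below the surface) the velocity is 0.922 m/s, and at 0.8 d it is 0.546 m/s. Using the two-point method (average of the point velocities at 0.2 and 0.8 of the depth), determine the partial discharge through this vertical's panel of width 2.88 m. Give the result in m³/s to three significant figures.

v̄ = (0.922 + 0.546) / 2 = 0.7340 m/s
q = v̄ × d × w = 0.7340 × 2.71 × 2.88 = 5.729 m³/s

5.73 m³/s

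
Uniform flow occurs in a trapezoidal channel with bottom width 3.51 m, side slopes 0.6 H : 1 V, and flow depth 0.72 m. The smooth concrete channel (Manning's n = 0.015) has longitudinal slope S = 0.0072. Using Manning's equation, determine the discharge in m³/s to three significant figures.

10.7 m³/s

A = (b + z·y)·y = (3.51 + 0.6×0.72)×0.72 = 2.838 m²
P = b + 2y√(1+z²) = 3.51 + 2×0.72×√(1+0.6²) = 5.189 m
R = A/P = 2.838/5.189 = 0.5469 m
Q = (1/n)·A·R^(2/3)·S^(1/2) = (1/0.015) × 2.838 × 0.5469^(2/3) × 0.0072^(1/2) = 10.74 m³/s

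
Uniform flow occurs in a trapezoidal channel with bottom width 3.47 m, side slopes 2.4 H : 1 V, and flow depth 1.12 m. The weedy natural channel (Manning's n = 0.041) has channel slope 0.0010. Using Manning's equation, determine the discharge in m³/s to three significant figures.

A = (b + z·y)·y = (3.47 + 2.4×1.12)×1.12 = 6.897 m²
P = b + 2y√(1+z²) = 3.47 + 2×1.12×√(1+2.4²) = 9.294 m
R = A/P = 6.897/9.294 = 0.7421 m
Q = (1/n)·A·R^(2/3)·S^(1/2) = (1/0.041) × 6.897 × 0.7421^(2/3) × 0.0010^(1/2) = 4.360 m³/s

4.36 m³/s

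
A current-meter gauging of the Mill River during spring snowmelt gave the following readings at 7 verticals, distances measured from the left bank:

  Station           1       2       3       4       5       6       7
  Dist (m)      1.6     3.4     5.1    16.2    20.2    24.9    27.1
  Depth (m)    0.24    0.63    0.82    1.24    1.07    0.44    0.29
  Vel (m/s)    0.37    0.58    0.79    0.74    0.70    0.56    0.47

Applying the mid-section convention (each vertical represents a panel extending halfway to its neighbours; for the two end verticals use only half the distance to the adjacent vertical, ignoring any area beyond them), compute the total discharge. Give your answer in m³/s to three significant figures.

w_1 = (3.4 − 1.6)/2 = 0.9 m; q_1 = 0.37 × 0.24 × 0.9 = 0.07992 m³/s
w_2 = (5.1 − 1.6)/2 = 1.75 m; q_2 = 0.58 × 0.63 × 1.75 = 0.6395 m³/s
w_3 = (16.2 − 3.4)/2 = 6.4 m; q_3 = 0.79 × 0.82 × 6.4 = 4.146 m³/s
w_4 = (20.2 − 5.1)/2 = 7.55 m; q_4 = 0.74 × 1.24 × 7.55 = 6.928 m³/s
w_5 = (24.9 − 16.2)/2 = 4.35 m; q_5 = 0.70 × 1.07 × 4.35 = 3.258 m³/s
w_6 = (27.1 − 20.2)/2 = 3.45 m; q_6 = 0.56 × 0.44 × 3.45 = 0.8501 m³/s
w_7 = (27.1 − 24.9)/2 = 1.1 m; q_7 = 0.47 × 0.29 × 1.1 = 0.1499 m³/s
Q = Σ qᵢ = 16.05 m³/s

16.1 m³/s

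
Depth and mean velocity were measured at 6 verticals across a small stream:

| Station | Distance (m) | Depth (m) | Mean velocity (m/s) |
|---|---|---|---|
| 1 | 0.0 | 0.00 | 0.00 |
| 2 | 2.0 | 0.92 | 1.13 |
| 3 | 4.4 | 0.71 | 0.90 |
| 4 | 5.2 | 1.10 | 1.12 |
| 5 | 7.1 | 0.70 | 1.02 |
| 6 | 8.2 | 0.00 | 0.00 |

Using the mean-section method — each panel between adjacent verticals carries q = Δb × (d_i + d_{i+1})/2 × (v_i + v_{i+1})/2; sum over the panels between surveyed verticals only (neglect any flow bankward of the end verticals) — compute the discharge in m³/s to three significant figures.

5.26 m³/s

Panel 1-2: Δb = 2 m, d̄ = (0.00+0.92)/2 = 0.46, v̄ = (0.00+1.13)/2 = 0.565 → q = 2×0.46×0.565 = 0.5198 m³/s
Panel 2-3: Δb = 2.4 m, d̄ = (0.92+0.71)/2 = 0.815, v̄ = (1.13+0.90)/2 = 1.015 → q = 2.4×0.815×1.015 = 1.985 m³/s
Panel 3-4: Δb = 0.8 m, d̄ = (0.71+1.10)/2 = 0.905, v̄ = (0.90+1.12)/2 = 1.01 → q = 0.8×0.905×1.01 = 0.7312 m³/s
Panel 4-5: Δb = 1.9 m, d̄ = (1.10+0.70)/2 = 0.9, v̄ = (1.12+1.02)/2 = 1.07 → q = 1.9×0.9×1.07 = 1.830 m³/s
Panel 5-6: Δb = 1.1 m, d̄ = (0.70+0.00)/2 = 0.35, v̄ = (1.02+0.00)/2 = 0.51 → q = 1.1×0.35×0.51 = 0.1964 m³/s
Q = Σ q = 5.262 m³/s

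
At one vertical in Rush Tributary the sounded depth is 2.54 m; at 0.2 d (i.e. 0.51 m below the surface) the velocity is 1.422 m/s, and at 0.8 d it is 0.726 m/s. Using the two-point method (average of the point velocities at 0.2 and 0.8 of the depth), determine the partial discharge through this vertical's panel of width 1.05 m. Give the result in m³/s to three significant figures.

2.86 m³/s

v̄ = (1.422 + 0.726) / 2 = 1.074 m/s
q = v̄ × d × w = 1.074 × 2.54 × 1.05 = 2.864 m³/s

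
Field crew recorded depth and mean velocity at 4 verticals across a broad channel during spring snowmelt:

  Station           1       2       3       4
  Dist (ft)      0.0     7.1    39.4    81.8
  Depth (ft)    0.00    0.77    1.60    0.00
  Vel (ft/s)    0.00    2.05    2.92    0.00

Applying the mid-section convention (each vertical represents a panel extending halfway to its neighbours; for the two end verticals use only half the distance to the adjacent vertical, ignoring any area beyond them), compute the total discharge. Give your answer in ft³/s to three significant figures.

206 ft³/s

w_2 = (39.4 − 0.0)/2 = 19.7 ft; q_2 = 2.05 × 0.77 × 19.7 = 31.10 ft³/s
w_3 = (81.8 − 7.1)/2 = 37.35 ft; q_3 = 2.92 × 1.60 × 37.35 = 174.5 ft³/s
Stations 1, 4 contribute zero (depth or velocity is 0).
Q = Σ qᵢ = 205.6 ft³/s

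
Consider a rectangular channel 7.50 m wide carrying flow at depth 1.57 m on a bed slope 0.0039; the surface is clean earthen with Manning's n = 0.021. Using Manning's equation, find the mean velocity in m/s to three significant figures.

A = b·y = 7.50 × 1.57 = 11.78 m²
P = b + 2y = 7.50 + 2×1.57 = 10.64 m
R = A/P = 11.78/10.64 = 1.107 m
Q = (1/n)·A·R^(2/3)·S^(1/2) = (1/0.021) × 11.78 × 1.107^(2/3) × 0.0039^(1/2) = 37.46 m³/s
V = Q/A = 37.46/11.78 = 3.182 m/s

3.18 m/s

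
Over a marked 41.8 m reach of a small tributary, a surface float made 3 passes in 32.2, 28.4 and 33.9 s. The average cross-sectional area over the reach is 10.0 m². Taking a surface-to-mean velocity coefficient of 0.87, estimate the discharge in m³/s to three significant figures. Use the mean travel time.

11.5 m³/s

t̄ = (32.2 + 28.4 + 33.9) / 3 = 31.5 s
v_surface = L / t̄ = 41.8 / 31.5 = 1.327 m/s
v_mean = 0.87 × 1.327 = 1.154 m/s
Q = A × v_mean = 10.0 × 1.154 = 11.54 m³/s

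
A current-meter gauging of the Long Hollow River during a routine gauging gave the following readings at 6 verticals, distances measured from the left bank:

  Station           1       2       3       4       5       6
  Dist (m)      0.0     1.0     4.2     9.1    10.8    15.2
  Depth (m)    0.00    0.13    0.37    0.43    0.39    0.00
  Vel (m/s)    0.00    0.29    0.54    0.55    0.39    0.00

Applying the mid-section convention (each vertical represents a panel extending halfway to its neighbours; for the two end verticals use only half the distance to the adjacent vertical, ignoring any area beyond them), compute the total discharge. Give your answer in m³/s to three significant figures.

w_2 = (4.2 − 0.0)/2 = 2.1 m; q_2 = 0.29 × 0.13 × 2.1 = 0.07917 m³/s
w_3 = (9.1 − 1.0)/2 = 4.05 m; q_3 = 0.54 × 0.37 × 4.05 = 0.8092 m³/s
w_4 = (10.8 − 4.2)/2 = 3.3 m; q_4 = 0.55 × 0.43 × 3.3 = 0.7805 m³/s
w_5 = (15.2 − 9.1)/2 = 3.05 m; q_5 = 0.39 × 0.39 × 3.05 = 0.4639 m³/s
Stations 1, 6 contribute zero (depth or velocity is 0).
Q = Σ qᵢ = 2.133 m³/s

2.13 m³/s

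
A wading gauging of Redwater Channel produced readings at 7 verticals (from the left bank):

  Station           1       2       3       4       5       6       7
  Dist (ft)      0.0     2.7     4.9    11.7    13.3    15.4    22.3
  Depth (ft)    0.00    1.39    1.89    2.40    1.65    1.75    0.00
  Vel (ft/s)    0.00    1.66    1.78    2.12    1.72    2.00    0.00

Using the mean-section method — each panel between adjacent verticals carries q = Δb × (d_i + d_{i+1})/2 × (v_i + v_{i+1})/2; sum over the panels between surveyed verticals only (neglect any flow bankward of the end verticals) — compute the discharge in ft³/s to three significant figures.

55.1 ft³/s

Panel 1-2: Δb = 2.7 ft, d̄ = (0.00+1.39)/2 = 0.695, v̄ = (0.00+1.66)/2 = 0.83 → q = 2.7×0.695×0.83 = 1.557 ft³/s
Panel 2-3: Δb = 2.2 ft, d̄ = (1.39+1.89)/2 = 1.64, v̄ = (1.66+1.78)/2 = 1.72 → q = 2.2×1.64×1.72 = 6.206 ft³/s
Panel 3-4: Δb = 6.8 ft, d̄ = (1.89+2.40)/2 = 2.145, v̄ = (1.78+2.12)/2 = 1.95 → q = 6.8×2.145×1.95 = 28.44 ft³/s
Panel 4-5: Δb = 1.6 ft, d̄ = (2.40+1.65)/2 = 2.025, v̄ = (2.12+1.72)/2 = 1.92 → q = 1.6×2.025×1.92 = 6.221 ft³/s
Panel 5-6: Δb = 2.1 ft, d̄ = (1.65+1.75)/2 = 1.7, v̄ = (1.72+2.00)/2 = 1.86 → q = 2.1×1.7×1.86 = 6.640 ft³/s
Panel 6-7: Δb = 6.9 ft, d̄ = (1.75+0.00)/2 = 0.875, v̄ = (2.00+0.00)/2 = 1 → q = 6.9×0.875×1 = 6.038 ft³/s
Q = Σ q = 55.10 ft³/s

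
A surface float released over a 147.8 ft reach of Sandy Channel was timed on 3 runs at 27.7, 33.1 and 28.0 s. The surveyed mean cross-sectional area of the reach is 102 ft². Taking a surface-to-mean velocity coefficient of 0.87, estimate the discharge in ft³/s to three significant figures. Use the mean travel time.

t̄ = (27.7 + 33.1 + 28.0) / 3 = 29.6 s
v_surface = L / t̄ = 147.8 / 29.6 = 4.993 ft/s
v_mean = 0.87 × 4.993 = 4.344 ft/s
Q = A × v_mean = 102 × 4.344 = 443.1 ft³/s

443 ft³/s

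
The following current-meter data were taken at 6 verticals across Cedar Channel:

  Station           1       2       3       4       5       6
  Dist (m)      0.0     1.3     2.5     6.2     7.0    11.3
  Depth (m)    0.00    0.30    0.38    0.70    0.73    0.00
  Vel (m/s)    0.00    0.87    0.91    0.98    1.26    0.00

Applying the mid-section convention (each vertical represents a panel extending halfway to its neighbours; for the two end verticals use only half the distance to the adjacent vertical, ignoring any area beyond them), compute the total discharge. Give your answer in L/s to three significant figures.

w_2 = (2.5 − 0.0)/2 = 1.25 m; q_2 = 0.87 × 0.30 × 1.25 = 0.3263 m³/s
w_3 = (6.2 − 1.3)/2 = 2.45 m; q_3 = 0.91 × 0.38 × 2.45 = 0.8472 m³/s
w_4 = (7.0 − 2.5)/2 = 2.25 m; q_4 = 0.98 × 0.70 × 2.25 = 1.544 m³/s
w_5 = (11.3 − 6.2)/2 = 2.55 m; q_5 = 1.26 × 0.73 × 2.55 = 2.345 m³/s
Stations 1, 6 contribute zero (depth or velocity is 0).
Q = Σ qᵢ = 5.062 m³/s
= 5.062 × 1000 = 5062 L/s

5060 L/s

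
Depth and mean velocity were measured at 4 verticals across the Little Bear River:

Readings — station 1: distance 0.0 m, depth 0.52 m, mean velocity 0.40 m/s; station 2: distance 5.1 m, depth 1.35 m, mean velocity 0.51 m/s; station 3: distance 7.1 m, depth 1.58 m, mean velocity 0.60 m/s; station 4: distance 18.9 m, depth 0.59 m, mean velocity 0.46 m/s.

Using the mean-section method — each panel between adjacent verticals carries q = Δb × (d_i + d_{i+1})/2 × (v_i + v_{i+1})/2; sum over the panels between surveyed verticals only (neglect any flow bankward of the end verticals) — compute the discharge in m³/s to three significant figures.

Panel 1-2: Δb = 5.1 m, d̄ = (0.52+1.35)/2 = 0.935, v̄ = (0.40+0.51)/2 = 0.455 → q = 5.1×0.935×0.455 = 2.170 m³/s
Panel 2-3: Δb = 2 m, d̄ = (1.35+1.58)/2 = 1.465, v̄ = (0.51+0.60)/2 = 0.555 → q = 2×1.465×0.555 = 1.626 m³/s
Panel 3-4: Δb = 11.8 m, d̄ = (1.58+0.59)/2 = 1.085, v̄ = (0.60+0.46)/2 = 0.53 → q = 11.8×1.085×0.53 = 6.786 m³/s
Q = Σ q = 10.58 m³/s

10.6 m³/s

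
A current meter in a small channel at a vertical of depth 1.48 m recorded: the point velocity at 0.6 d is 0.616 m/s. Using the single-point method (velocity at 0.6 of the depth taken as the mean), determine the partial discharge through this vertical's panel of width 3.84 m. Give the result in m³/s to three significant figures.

3.50 m³/s

v̄ = v₀.₆ = 0.616 m/s
q = v̄ × d × w = 0.6160 × 1.48 × 3.84 = 3.501 m³/s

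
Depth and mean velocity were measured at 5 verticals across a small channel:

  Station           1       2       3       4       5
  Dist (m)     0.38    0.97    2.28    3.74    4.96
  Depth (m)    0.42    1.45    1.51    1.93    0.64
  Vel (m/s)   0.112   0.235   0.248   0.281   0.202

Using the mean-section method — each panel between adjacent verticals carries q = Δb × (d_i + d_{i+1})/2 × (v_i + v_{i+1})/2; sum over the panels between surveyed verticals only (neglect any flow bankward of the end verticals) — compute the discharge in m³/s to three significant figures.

1.61 m³/s

Panel 1-2: Δb = 0.59 m, d̄ = (0.42+1.45)/2 = 0.935, v̄ = (0.112+0.235)/2 = 0.1735 → q = 0.59×0.935×0.1735 = 0.09571 m³/s
Panel 2-3: Δb = 1.31 m, d̄ = (1.45+1.51)/2 = 1.48, v̄ = (0.235+0.248)/2 = 0.2415 → q = 1.31×1.48×0.2415 = 0.4682 m³/s
Panel 3-4: Δb = 1.46 m, d̄ = (1.51+1.93)/2 = 1.72, v̄ = (0.248+0.281)/2 = 0.2645 → q = 1.46×1.72×0.2645 = 0.6642 m³/s
Panel 4-5: Δb = 1.22 m, d̄ = (1.93+0.64)/2 = 1.285, v̄ = (0.281+0.202)/2 = 0.2415 → q = 1.22×1.285×0.2415 = 0.3786 m³/s
Q = Σ q = 1.607 m³/s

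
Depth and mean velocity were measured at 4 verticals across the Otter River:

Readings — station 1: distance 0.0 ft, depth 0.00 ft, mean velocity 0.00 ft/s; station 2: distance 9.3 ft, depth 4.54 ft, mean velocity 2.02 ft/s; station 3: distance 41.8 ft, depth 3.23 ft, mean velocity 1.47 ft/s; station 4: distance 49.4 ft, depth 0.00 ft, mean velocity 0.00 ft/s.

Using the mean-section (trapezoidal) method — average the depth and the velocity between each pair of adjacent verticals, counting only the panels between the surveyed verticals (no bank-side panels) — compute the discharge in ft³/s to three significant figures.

251 ft³/s

Panel 1-2: Δb = 9.3 ft, d̄ = (0.00+4.54)/2 = 2.27, v̄ = (0.00+2.02)/2 = 1.01 → q = 9.3×2.27×1.01 = 21.32 ft³/s
Panel 2-3: Δb = 32.5 ft, d̄ = (4.54+3.23)/2 = 3.885, v̄ = (2.02+1.47)/2 = 1.745 → q = 32.5×3.885×1.745 = 220.3 ft³/s
Panel 3-4: Δb = 7.6 ft, d̄ = (3.23+0.00)/2 = 1.615, v̄ = (1.47+0.00)/2 = 0.735 → q = 7.6×1.615×0.735 = 9.021 ft³/s
Q = Σ q = 250.7 ft³/s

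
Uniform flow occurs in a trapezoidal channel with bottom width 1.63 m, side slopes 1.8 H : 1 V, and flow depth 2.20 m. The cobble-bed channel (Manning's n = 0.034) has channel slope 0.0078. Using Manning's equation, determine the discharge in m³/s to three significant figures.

A = (b + z·y)·y = (1.63 + 1.8×2.20)×2.20 = 12.30 m²
P = b + 2y√(1+z²) = 1.63 + 2×2.20×√(1+1.8²) = 10.69 m
R = A/P = 12.30/10.69 = 1.150 m
Q = (1/n)·A·R^(2/3)·S^(1/2) = (1/0.034) × 12.30 × 1.150^(2/3) × 0.0078^(1/2) = 35.07 m³/s

35.1 m³/s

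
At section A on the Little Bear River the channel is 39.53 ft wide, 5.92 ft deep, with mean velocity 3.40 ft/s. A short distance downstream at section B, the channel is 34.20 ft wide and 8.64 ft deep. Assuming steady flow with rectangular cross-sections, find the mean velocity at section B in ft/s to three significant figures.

2.69 ft/s

Q = A₁V₁ = (39.53×5.92) × 3.40 = 795.7 ft³/s
A₂ = 34.20 × 8.64 = 295.5 ft²
V₂ = Q/A₂ = 795.7/295.5 = 2.693 ft/s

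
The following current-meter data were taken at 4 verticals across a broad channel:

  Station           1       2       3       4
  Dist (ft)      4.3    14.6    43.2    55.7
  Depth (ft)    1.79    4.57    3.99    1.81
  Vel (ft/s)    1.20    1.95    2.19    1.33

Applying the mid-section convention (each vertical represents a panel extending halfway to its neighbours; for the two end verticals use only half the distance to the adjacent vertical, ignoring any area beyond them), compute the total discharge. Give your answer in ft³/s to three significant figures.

379 ft³/s

w_1 = (14.6 − 4.3)/2 = 5.15 ft; q_1 = 1.20 × 1.79 × 5.15 = 11.06 ft³/s
w_2 = (43.2 − 4.3)/2 = 19.45 ft; q_2 = 1.95 × 4.57 × 19.45 = 173.3 ft³/s
w_3 = (55.7 − 14.6)/2 = 20.55 ft; q_3 = 2.19 × 3.99 × 20.55 = 179.6 ft³/s
w_4 = (55.7 − 43.2)/2 = 6.25 ft; q_4 = 1.33 × 1.81 × 6.25 = 15.05 ft³/s
Q = Σ qᵢ = 379.0 ft³/s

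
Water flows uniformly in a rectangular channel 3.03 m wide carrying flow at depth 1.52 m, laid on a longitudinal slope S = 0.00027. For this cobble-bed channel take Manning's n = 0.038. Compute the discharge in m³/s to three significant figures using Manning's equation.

A = b·y = 3.03 × 1.52 = 4.606 m²
P = b + 2y = 3.03 + 2×1.52 = 6.070 m
R = A/P = 4.606/6.070 = 0.7587 m
Q = (1/n)·A·R^(2/3)·S^(1/2) = (1/0.038) × 4.606 × 0.7587^(2/3) × 0.00027^(1/2) = 1.657 m³/s

1.66 m³/s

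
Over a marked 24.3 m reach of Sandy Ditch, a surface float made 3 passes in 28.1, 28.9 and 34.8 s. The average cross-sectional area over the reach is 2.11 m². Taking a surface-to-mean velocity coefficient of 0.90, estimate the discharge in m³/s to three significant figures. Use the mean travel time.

1.51 m³/s

t̄ = (28.1 + 28.9 + 34.8) / 3 = 30.6 s
v_surface = L / t̄ = 24.3 / 30.6 = 0.7941 m/s
v_mean = 0.90 × 0.7941 = 0.7147 m/s
Q = A × v_mean = 2.11 × 0.7147 = 1.508 m³/s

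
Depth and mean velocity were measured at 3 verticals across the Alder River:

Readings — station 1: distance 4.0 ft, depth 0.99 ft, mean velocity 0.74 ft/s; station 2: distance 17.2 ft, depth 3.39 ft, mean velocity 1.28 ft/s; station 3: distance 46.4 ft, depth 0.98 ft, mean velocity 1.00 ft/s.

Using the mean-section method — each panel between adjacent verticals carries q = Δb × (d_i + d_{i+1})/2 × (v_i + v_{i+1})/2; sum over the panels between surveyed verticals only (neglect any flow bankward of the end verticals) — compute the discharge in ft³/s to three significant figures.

102 ft³/s

Panel 1-2: Δb = 13.2 ft, d̄ = (0.99+3.39)/2 = 2.19, v̄ = (0.74+1.28)/2 = 1.01 → q = 13.2×2.19×1.01 = 29.20 ft³/s
Panel 2-3: Δb = 29.2 ft, d̄ = (3.39+0.98)/2 = 2.185, v̄ = (1.28+1.00)/2 = 1.14 → q = 29.2×2.185×1.14 = 72.73 ft³/s
Q = Σ q = 101.9 ft³/s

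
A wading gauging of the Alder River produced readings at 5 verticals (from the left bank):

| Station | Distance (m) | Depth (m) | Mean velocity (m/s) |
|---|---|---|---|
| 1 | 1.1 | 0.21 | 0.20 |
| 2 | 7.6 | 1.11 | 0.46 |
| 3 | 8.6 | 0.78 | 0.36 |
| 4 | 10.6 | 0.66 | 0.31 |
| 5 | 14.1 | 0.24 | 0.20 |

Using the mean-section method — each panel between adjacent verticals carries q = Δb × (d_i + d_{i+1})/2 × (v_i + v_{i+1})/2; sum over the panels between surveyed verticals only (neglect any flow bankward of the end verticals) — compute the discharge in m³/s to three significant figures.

2.69 m³/s

Panel 1-2: Δb = 6.5 m, d̄ = (0.21+1.11)/2 = 0.66, v̄ = (0.20+0.46)/2 = 0.33 → q = 6.5×0.66×0.33 = 1.416 m³/s
Panel 2-3: Δb = 1 m, d̄ = (1.11+0.78)/2 = 0.945, v̄ = (0.46+0.36)/2 = 0.41 → q = 1×0.945×0.41 = 0.3875 m³/s
Panel 3-4: Δb = 2 m, d̄ = (0.78+0.66)/2 = 0.72, v̄ = (0.36+0.31)/2 = 0.335 → q = 2×0.72×0.335 = 0.4824 m³/s
Panel 4-5: Δb = 3.5 m, d̄ = (0.66+0.24)/2 = 0.45, v̄ = (0.31+0.20)/2 = 0.255 → q = 3.5×0.45×0.255 = 0.4016 m³/s
Q = Σ q = 2.687 m³/s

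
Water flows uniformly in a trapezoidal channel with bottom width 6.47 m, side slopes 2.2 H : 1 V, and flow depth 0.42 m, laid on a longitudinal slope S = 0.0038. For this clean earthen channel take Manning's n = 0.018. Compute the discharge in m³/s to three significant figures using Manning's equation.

A = (b + z·y)·y = (6.47 + 2.2×0.42)×0.42 = 3.105 m²
P = b + 2y√(1+z²) = 6.47 + 2×0.42×√(1+2.2²) = 8.500 m
R = A/P = 3.105/8.500 = 0.3654 m
Q = (1/n)·A·R^(2/3)·S^(1/2) = (1/0.018) × 3.105 × 0.3654^(2/3) × 0.0038^(1/2) = 5.435 m³/s

5.44 m³/s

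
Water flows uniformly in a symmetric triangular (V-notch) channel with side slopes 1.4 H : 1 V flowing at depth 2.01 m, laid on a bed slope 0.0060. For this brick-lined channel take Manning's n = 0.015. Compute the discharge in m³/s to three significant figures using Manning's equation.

A = z·y² = 1.4×2.01² = 5.656 m²
P = 2y√(1+z²) = 2×2.01×√(1+1.4²) = 6.916 m
R = A/P = 5.656/6.916 = 0.8178 m
Q = (1/n)·A·R^(2/3)·S^(1/2) = (1/0.015) × 5.656 × 0.8178^(2/3) × 0.0060^(1/2) = 25.54 m³/s

25.5 m³/s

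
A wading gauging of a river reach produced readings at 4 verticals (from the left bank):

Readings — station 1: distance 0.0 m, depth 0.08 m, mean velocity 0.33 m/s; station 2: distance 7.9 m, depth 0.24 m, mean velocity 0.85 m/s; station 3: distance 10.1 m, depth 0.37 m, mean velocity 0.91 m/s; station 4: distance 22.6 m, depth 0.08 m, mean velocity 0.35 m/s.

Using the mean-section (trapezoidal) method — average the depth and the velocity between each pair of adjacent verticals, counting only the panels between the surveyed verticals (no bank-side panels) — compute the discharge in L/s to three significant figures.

3110 L/s

Panel 1-2: Δb = 7.9 m, d̄ = (0.08+0.24)/2 = 0.16, v̄ = (0.33+0.85)/2 = 0.59 → q = 7.9×0.16×0.59 = 0.7458 m³/s
Panel 2-3: Δb = 2.2 m, d̄ = (0.24+0.37)/2 = 0.305, v̄ = (0.85+0.91)/2 = 0.88 → q = 2.2×0.305×0.88 = 0.5905 m³/s
Panel 3-4: Δb = 12.5 m, d̄ = (0.37+0.08)/2 = 0.225, v̄ = (0.91+0.35)/2 = 0.63 → q = 12.5×0.225×0.63 = 1.772 m³/s
Q = Σ q = 3.108 m³/s
= 3.108 × 1000 = 3108 L/s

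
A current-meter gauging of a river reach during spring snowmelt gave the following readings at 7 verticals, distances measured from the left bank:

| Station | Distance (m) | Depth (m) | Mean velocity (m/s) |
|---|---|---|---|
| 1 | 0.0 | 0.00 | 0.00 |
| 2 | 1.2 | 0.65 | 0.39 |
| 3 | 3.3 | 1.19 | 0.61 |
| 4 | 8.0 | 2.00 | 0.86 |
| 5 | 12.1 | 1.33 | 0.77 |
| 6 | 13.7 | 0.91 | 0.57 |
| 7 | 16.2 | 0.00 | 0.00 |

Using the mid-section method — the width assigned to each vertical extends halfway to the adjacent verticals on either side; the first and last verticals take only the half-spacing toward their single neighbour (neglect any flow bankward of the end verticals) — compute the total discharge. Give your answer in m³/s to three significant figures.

w_2 = (3.3 − 0.0)/2 = 1.65 m; q_2 = 0.39 × 0.65 × 1.65 = 0.4183 m³/s
w_3 = (8.0 − 1.2)/2 = 3.4 m; q_3 = 0.61 × 1.19 × 3.4 = 2.468 m³/s
w_4 = (12.1 − 3.3)/2 = 4.4 m; q_4 = 0.86 × 2.00 × 4.4 = 7.568 m³/s
w_5 = (13.7 − 8.0)/2 = 2.85 m; q_5 = 0.77 × 1.33 × 2.85 = 2.919 m³/s
w_6 = (16.2 − 12.1)/2 = 2.05 m; q_6 = 0.57 × 0.91 × 2.05 = 1.063 m³/s
Stations 1, 7 contribute zero (depth or velocity is 0).
Q = Σ qᵢ = 14.44 m³/s

14.4 m³/s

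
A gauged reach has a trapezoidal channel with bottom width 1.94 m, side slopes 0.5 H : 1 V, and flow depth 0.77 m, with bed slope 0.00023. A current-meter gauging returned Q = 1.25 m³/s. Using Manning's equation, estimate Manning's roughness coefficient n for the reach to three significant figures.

A = (b + z·y)·y = (1.94 + 0.5×0.77)×0.77 = 1.790 m²
P = b + 2y√(1+z²) = 1.94 + 2×0.77×√(1+0.5²) = 3.662 m
R = A/P = 1.790/3.662 = 0.4889 m
n = (1/Q)·A·R^(2/3)·S^(1/2) = (1/1.25) × 1.790 × 0.6206 × 0.01517 = 0.01348

0.0135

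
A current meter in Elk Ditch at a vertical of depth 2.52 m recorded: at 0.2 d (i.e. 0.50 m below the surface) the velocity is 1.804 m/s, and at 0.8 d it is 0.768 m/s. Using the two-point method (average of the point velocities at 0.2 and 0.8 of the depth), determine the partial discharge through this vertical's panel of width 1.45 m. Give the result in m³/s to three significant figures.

v̄ = (1.804 + 0.768) / 2 = 1.286 m/s
q = v̄ × d × w = 1.286 × 2.52 × 1.45 = 4.699 m³/s

4.70 m³/s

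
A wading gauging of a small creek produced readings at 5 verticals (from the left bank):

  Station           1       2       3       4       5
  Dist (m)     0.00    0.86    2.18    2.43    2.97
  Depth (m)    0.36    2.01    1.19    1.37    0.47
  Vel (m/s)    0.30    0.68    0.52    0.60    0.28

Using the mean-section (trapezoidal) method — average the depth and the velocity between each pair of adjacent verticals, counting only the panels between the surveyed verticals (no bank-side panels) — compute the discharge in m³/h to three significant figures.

7790 m³/h

Panel 1-2: Δb = 0.86 m, d̄ = (0.36+2.01)/2 = 1.185, v̄ = (0.30+0.68)/2 = 0.49 → q = 0.86×1.185×0.49 = 0.4994 m³/s
Panel 2-3: Δb = 1.32 m, d̄ = (2.01+1.19)/2 = 1.6, v̄ = (0.68+0.52)/2 = 0.6 → q = 1.32×1.6×0.6 = 1.267 m³/s
Panel 3-4: Δb = 0.25 m, d̄ = (1.19+1.37)/2 = 1.28, v̄ = (0.52+0.60)/2 = 0.56 → q = 0.25×1.28×0.56 = 0.1792 m³/s
Panel 4-5: Δb = 0.54 m, d̄ = (1.37+0.47)/2 = 0.92, v̄ = (0.60+0.28)/2 = 0.44 → q = 0.54×0.92×0.44 = 0.2186 m³/s
Q = Σ q = 2.164 m³/s
= 2.164 × 3600 = 7792 m³/h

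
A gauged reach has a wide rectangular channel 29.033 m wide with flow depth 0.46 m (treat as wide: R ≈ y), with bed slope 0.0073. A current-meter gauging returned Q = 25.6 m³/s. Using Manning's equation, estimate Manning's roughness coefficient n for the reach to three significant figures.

A = b·y = 29.033 × 0.46 = 13.36 m²
Wide channel: R ≈ y = 0.46 m
n = (1/Q)·A·R^(2/3)·S^(1/2) = (1/25.6) × 13.36 × 0.5959 × 0.08544 = 0.02656

0.0266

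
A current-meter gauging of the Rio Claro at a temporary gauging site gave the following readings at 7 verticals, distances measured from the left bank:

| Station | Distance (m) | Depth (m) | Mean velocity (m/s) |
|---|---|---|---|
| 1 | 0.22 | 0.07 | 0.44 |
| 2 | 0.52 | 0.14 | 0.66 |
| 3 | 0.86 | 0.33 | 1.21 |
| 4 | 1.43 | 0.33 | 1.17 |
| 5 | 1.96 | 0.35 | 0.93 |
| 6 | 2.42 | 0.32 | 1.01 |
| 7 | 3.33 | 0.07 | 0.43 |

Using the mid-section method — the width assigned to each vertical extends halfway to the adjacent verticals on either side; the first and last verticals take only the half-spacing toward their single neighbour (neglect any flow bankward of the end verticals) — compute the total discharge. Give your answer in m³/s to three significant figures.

w_1 = (0.52 − 0.22)/2 = 0.15 m; q_1 = 0.44 × 0.07 × 0.15 = 0.004620 m³/s
w_2 = (0.86 − 0.22)/2 = 0.32 m; q_2 = 0.66 × 0.14 × 0.32 = 0.02957 m³/s
w_3 = (1.43 − 0.52)/2 = 0.455 m; q_3 = 1.21 × 0.33 × 0.455 = 0.1817 m³/s
w_4 = (1.96 − 0.86)/2 = 0.55 m; q_4 = 1.17 × 0.33 × 0.55 = 0.2124 m³/s
w_5 = (2.42 − 1.43)/2 = 0.495 m; q_5 = 0.93 × 0.35 × 0.495 = 0.1611 m³/s
w_6 = (3.33 − 1.96)/2 = 0.685 m; q_6 = 1.01 × 0.32 × 0.685 = 0.2214 m³/s
w_7 = (3.33 − 2.42)/2 = 0.455 m; q_7 = 0.43 × 0.07 × 0.455 = 0.01370 m³/s
Q = Σ qᵢ = 0.8244 m³/s

0.824 m³/s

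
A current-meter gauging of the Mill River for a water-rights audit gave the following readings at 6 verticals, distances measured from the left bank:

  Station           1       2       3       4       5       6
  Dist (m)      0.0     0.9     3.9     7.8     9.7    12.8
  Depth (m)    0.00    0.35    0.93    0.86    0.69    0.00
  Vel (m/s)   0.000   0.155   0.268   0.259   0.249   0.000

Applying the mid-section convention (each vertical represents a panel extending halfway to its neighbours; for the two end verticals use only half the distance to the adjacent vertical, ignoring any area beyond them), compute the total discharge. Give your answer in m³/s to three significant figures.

2.04 m³/s

w_2 = (3.9 − 0.0)/2 = 1.95 m; q_2 = 0.155 × 0.35 × 1.95 = 0.1058 m³/s
w_3 = (7.8 − 0.9)/2 = 3.45 m; q_3 = 0.268 × 0.93 × 3.45 = 0.8599 m³/s
w_4 = (9.7 − 3.9)/2 = 2.9 m; q_4 = 0.259 × 0.86 × 2.9 = 0.6459 m³/s
w_5 = (12.8 − 7.8)/2 = 2.5 m; q_5 = 0.249 × 0.69 × 2.5 = 0.4295 m³/s
Stations 1, 6 contribute zero (depth or velocity is 0).
Q = Σ qᵢ = 2.041 m³/s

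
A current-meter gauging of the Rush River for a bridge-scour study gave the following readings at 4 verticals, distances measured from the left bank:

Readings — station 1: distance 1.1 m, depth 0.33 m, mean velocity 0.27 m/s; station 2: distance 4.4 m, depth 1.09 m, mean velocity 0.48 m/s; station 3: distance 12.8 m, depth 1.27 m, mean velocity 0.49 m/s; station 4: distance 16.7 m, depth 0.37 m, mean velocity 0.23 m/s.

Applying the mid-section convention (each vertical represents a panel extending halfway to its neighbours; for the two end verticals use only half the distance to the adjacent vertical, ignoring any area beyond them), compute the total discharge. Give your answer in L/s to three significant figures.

w_1 = (4.4 − 1.1)/2 = 1.65 m; q_1 = 0.27 × 0.33 × 1.65 = 0.1470 m³/s
w_2 = (12.8 − 1.1)/2 = 5.85 m; q_2 = 0.48 × 1.09 × 5.85 = 3.061 m³/s
w_3 = (16.7 − 4.4)/2 = 6.15 m; q_3 = 0.49 × 1.27 × 6.15 = 3.827 m³/s
w_4 = (16.7 − 12.8)/2 = 1.95 m; q_4 = 0.23 × 0.37 × 1.95 = 0.1659 m³/s
Q = Σ qᵢ = 7.201 m³/s
= 7.201 × 1000 = 7201 L/s

7200 L/s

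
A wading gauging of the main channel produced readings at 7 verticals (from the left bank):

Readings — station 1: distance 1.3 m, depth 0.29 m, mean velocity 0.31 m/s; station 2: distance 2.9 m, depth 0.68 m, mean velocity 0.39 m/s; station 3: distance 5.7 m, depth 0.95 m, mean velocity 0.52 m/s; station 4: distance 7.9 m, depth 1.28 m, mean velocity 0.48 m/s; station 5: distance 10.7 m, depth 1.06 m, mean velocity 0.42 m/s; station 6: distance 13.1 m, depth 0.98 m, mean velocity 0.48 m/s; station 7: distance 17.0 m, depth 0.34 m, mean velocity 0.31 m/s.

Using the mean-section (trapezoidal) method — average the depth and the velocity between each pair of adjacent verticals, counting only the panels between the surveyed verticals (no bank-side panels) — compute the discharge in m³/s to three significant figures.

Panel 1-2: Δb = 1.6 m, d̄ = (0.29+0.68)/2 = 0.485, v̄ = (0.31+0.39)/2 = 0.35 → q = 1.6×0.485×0.35 = 0.2716 m³/s
Panel 2-3: Δb = 2.8 m, d̄ = (0.68+0.95)/2 = 0.815, v̄ = (0.39+0.52)/2 = 0.455 → q = 2.8×0.815×0.455 = 1.038 m³/s
Panel 3-4: Δb = 2.2 m, d̄ = (0.95+1.28)/2 = 1.115, v̄ = (0.52+0.48)/2 = 0.5 → q = 2.2×1.115×0.5 = 1.227 m³/s
Panel 4-5: Δb = 2.8 m, d̄ = (1.28+1.06)/2 = 1.17, v̄ = (0.48+0.42)/2 = 0.45 → q = 2.8×1.17×0.45 = 1.474 m³/s
Panel 5-6: Δb = 2.4 m, d̄ = (1.06+0.98)/2 = 1.02, v̄ = (0.42+0.48)/2 = 0.45 → q = 2.4×1.02×0.45 = 1.102 m³/s
Panel 6-7: Δb = 3.9 m, d̄ = (0.98+0.34)/2 = 0.66, v̄ = (0.48+0.31)/2 = 0.395 → q = 3.9×0.66×0.395 = 1.017 m³/s
Q = Σ q = 6.129 m³/s

6.13 m³/s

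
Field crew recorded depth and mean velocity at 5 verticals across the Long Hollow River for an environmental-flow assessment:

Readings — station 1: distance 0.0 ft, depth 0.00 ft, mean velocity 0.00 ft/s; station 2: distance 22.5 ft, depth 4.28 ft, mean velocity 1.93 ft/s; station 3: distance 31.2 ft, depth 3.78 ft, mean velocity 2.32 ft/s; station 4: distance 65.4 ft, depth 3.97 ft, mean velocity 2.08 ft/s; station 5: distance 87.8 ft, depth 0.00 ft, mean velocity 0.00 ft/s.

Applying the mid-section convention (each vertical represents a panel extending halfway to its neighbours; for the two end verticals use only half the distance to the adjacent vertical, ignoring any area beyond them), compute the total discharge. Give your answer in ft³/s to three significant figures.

w_2 = (31.2 − 0.0)/2 = 15.6 ft; q_2 = 1.93 × 4.28 × 15.6 = 128.9 ft³/s
w_3 = (65.4 − 22.5)/2 = 21.45 ft; q_3 = 2.32 × 3.78 × 21.45 = 188.1 ft³/s
w_4 = (87.8 − 31.2)/2 = 28.3 ft; q_4 = 2.08 × 3.97 × 28.3 = 233.7 ft³/s
Stations 1, 5 contribute zero (depth or velocity is 0).
Q = Σ qᵢ = 550.7 ft³/s

551 ft³/s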